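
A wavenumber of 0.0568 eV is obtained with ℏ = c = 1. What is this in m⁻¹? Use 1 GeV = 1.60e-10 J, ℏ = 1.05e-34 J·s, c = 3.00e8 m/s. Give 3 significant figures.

2.89e5 m⁻¹

Inverse length is [E]/(ℏc).
1 GeV → 1/(ℏc) × (1 GeV in J) = 5.08e15 m⁻¹.
Convert the energy scale: 0.0568 eV = 5.68e-11 GeV.
Result: 5.68e-11 × 5.08e15 = 2.89e5 m⁻¹.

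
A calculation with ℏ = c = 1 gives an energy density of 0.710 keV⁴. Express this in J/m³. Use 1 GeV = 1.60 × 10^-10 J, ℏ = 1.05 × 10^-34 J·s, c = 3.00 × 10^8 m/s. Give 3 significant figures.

[E]/[L]³ = [E]⁴/(ℏc)³; restore (ℏc)⁻³.
1 GeV⁴ → 1/(ℏc)³ × (1 GeV in J)⁴ = 2.10 × 10^37 J/m³.
Convert the energy scale: 0.710 keV⁴ = 7.10 × 10^-25 GeV⁴.
Result: 7.10 × 10^-25 × 2.10 × 10^37 = 1.49 × 10^13 J/m³.

1.49 × 10^13 J/m³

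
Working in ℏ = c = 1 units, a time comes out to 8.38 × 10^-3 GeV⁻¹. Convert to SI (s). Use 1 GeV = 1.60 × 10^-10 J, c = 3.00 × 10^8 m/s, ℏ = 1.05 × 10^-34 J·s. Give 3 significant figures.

A time is [E]⁻¹ in ℏ=c=1; restore one factor of ℏ.
1 GeV⁻¹ → ℏ × (1 GeV in J)⁻¹ = 6.56 × 10^-25 s.
Result: 8.38 × 10^-3 × 6.56 × 10^-25 = 5.50 × 10^-27 s.

5.50 × 10^-27 s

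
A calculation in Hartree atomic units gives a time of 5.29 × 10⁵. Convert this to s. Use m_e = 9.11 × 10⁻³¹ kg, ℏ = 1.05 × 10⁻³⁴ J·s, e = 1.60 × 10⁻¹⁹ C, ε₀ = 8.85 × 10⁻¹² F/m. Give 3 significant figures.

One atomic unit of time: τ_au = (4πε₀)²ℏ³/(m_e e⁴) = 2.40 × 10⁻¹⁷ s.
5.29 × 10⁵ × 2.40 × 10⁻¹⁷ s = 1.27 × 10⁻¹¹ s

1.27 × 10⁻¹¹ s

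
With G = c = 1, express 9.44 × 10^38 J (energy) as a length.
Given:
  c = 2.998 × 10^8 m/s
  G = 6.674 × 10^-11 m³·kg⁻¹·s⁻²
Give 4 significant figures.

7.799 × 10^-6 m

Energy → length via G/c⁴.
9.44 × 10^38 J × (G/c⁴) = 7.799 × 10^-6 m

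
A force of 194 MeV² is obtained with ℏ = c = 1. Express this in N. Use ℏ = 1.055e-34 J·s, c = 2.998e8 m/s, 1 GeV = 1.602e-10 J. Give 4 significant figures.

157.4 N

Force is [E]/[L] = [E]²/(ℏc); restore (ℏc)⁻¹.
1 GeV² → 1/(ℏc) × (1 GeV in J)² = 8.114e5 N.
Convert the energy scale: 194 MeV² = 1.94e-4 GeV².
Result: 1.94e-4 × 8.114e5 = 157.4 N.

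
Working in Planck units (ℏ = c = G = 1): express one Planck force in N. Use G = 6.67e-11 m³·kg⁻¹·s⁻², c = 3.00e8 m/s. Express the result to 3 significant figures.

1.21e44 N

Dimensional analysis gives F_P = c⁴/G.
  = 8.10e33 / 6.67e-11
  = 1.21e44 N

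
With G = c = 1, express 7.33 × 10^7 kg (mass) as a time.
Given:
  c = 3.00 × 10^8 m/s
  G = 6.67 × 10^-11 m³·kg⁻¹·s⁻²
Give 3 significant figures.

1.81 × 10^-28 s

Mass → time via G/c³.
7.33 × 10^7 kg × (G/c³) = 1.81 × 10^-28 s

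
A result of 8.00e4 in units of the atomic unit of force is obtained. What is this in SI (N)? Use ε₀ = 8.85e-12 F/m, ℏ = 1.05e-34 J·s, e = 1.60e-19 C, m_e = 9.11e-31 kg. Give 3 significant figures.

One atomic unit of force: F_au = E_h/a₀ = m_e²e⁶/((4πε₀)³ℏ⁴) = 8.33e-8 N.
8.00e4 × 8.33e-8 N = 6.66e-3 N

6.66e-3 N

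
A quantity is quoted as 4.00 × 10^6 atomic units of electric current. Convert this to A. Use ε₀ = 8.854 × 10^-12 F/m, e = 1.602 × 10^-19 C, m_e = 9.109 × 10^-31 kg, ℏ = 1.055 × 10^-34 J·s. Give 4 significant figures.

2.645 × 10^4 A

One atomic unit of electric current: I_au = e E_h/ℏ = m_e e⁵/((4πε₀)²ℏ³) = 6.612 × 10^-3 A.
4.00 × 10^6 × 6.612 × 10^-3 A = 2.645 × 10^4 A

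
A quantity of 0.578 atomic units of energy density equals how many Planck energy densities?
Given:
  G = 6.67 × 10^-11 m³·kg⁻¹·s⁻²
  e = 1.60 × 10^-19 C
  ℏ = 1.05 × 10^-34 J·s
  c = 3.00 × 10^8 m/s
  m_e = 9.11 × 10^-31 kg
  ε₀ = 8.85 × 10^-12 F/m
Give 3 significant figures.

atomic unit of energy density: u_au = E_h/a₀³ = m_e⁴e¹⁰/((4πε₀)⁵ℏ⁸) = 3.01 × 10^13 J/m³
Planck energy density: u_P = c⁷/(ℏG²) = 4.68 × 10^113 J/m³
0.578 × 3.01 × 10^13 / 4.68 × 10^113 = 3.72 × 10^-101

3.72 × 10^-101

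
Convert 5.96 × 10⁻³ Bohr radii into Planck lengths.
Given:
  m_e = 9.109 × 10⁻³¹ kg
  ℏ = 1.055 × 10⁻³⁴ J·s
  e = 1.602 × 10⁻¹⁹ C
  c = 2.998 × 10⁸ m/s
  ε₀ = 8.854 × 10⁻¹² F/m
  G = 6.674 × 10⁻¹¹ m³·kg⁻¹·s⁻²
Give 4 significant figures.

1.953 × 10²²

Bohr radius: a₀ = 4πε₀ℏ²/(m_e e²) = 5.297 × 10⁻¹¹ m
Planck length: ℓ_P = √(ℏG/c³) = 1.616 × 10⁻³⁵ m
5.96 × 10⁻³ × 5.297 × 10⁻¹¹ / 1.616 × 10⁻³⁵ = 1.953 × 10²²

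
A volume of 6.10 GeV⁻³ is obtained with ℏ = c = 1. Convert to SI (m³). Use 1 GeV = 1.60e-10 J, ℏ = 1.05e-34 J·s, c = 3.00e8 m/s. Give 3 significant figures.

Volume is [L]³ = [E]⁻³·(ℏc)³.
1 GeV⁻³ → (ℏc)³ × (1 GeV in J)⁻³ = 7.63e-48 m³.
Result: 6.10 × 7.63e-48 = 4.65e-47 m³.

4.65e-47 m³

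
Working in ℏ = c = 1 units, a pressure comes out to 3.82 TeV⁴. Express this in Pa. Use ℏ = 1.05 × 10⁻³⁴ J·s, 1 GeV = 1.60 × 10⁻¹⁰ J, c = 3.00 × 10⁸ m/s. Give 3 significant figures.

8.01 × 10⁴⁹ Pa

Pressure is [E]/[L]³ = [E]⁴/(ℏc)³.
1 GeV⁴ → 1/(ℏc)³ × (1 GeV in J)⁴ = 2.10 × 10³⁷ Pa.
Convert the energy scale: 3.82 TeV⁴ = 3.82 × 10¹² GeV⁴.
Result: 3.82 × 10¹² × 2.10 × 10³⁷ = 8.01 × 10⁴⁹ Pa.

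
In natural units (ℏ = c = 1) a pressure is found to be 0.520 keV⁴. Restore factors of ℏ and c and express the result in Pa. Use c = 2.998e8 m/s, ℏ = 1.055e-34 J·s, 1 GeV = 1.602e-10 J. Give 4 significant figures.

Pressure is [E]/[L]³ = [E]⁴/(ℏc)³.
1 GeV⁴ → 1/(ℏc)³ × (1 GeV in J)⁴ = 2.082e37 Pa.
Convert the energy scale: 0.520 keV⁴ = 5.20e-25 GeV⁴.
Result: 5.20e-25 × 2.082e37 = 1.082e13 Pa.

1.082e13 Pa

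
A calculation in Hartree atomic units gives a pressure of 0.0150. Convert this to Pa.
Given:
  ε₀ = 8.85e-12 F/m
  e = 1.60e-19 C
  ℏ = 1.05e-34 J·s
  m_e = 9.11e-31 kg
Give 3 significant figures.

One atomic unit of pressure: P_au = E_h/a₀³ = m_e⁴e¹⁰/((4πε₀)⁵ℏ⁸) = 3.01e13 Pa.
0.0150 × 3.01e13 Pa = 4.52e11 Pa

4.52e11 Pa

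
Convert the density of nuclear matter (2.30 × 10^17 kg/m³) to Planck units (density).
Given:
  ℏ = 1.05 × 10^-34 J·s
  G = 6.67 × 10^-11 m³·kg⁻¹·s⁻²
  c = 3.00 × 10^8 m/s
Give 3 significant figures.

4.42 × 10^-80

Planck density: ρ_P = c⁵/(ℏG²) = 5.20 × 10^96 kg/m³.
2.30 × 10^17 / 5.20 × 10^96 = 4.42 × 10^-80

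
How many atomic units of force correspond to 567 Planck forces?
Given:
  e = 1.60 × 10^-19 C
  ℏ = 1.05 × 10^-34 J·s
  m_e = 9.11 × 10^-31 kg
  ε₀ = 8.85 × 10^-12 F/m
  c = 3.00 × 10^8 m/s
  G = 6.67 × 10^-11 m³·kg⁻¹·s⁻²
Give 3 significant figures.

Planck force: F_P = c⁴/G = 1.21 × 10^44 N
atomic unit of force: F_au = E_h/a₀ = m_e²e⁶/((4πε₀)³ℏ⁴) = 8.33 × 10^-8 N
567 × 1.21 × 10^44 / 8.33 × 10^-8 = 8.27 × 10^53

8.27 × 10^53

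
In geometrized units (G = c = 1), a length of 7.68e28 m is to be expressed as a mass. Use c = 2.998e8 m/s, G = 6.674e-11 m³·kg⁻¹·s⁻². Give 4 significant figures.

1.034e56 kg

Length → mass via c²/G.
7.68e28 m × (c²/G) = 1.034e56 kg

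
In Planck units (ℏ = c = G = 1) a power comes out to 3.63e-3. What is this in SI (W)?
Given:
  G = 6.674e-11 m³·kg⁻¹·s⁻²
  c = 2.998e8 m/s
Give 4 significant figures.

One Planck power: P_P = c⁵/G = 3.629e52 W.
3.63e-3 × 3.629e52 W = 1.317e50 W

1.317e50 W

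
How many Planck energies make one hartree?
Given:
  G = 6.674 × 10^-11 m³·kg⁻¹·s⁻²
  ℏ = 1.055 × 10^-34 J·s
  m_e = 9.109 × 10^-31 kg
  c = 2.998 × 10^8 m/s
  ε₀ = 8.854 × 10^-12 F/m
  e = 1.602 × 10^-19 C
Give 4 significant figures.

2.225 × 10^-27

hartree: E_h = m_e e⁴/(4πε₀ℏ)² = 4.354 × 10^-18 J
Planck energy: E_P = √(ℏc⁵/G) = 1.957 × 10^9 J
ratio = 4.354 × 10^-18 / 1.957 × 10^9 = 2.225 × 10^-27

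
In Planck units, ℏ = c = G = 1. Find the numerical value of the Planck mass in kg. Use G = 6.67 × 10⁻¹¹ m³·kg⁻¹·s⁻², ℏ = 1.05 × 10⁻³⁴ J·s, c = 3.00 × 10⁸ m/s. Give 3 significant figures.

2.17 × 10⁻⁸ kg

Dimensional analysis gives m_P = √(ℏc/G).
  = √(4.72 × 10⁻¹⁶)
  = 2.17 × 10⁻⁸ kg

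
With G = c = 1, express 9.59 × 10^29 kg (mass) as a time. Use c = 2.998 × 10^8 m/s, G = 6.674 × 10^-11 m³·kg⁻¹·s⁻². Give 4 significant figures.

2.375 × 10^-6 s

Mass → time via G/c³.
9.59 × 10^29 kg × (G/c³) = 2.375 × 10^-6 s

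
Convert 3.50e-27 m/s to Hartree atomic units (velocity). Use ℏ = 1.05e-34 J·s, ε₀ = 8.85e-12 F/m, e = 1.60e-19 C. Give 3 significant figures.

1.60e-33

atomic unit of velocity: v_au = e²/(4πε₀ℏ) = 2.19e6 m/s.
3.50e-27 / 2.19e6 = 1.60e-33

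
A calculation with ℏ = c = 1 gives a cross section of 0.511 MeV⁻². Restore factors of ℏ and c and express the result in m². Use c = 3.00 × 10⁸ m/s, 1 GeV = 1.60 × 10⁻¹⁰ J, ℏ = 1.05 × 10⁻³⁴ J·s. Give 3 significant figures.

1.98 × 10⁻²⁶ m²

Area is [L]² = [E]⁻²·(ℏc)²; restore (ℏc)².
1 GeV⁻² → (ℏc)² × (1 GeV in J)⁻² = 3.88 × 10⁻³² m².
Convert the energy scale: 0.511 MeV⁻² = 5.11 × 10⁵ GeV⁻².
Result: 5.11 × 10⁵ × 3.88 × 10⁻³² = 1.98 × 10⁻²⁶ m².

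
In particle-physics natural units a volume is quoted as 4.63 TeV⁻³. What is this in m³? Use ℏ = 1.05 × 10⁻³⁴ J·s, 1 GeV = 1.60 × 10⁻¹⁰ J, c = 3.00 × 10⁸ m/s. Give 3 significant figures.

3.53 × 10⁻⁵⁶ m³

Volume is [L]³ = [E]⁻³·(ℏc)³.
1 GeV⁻³ → (ℏc)³ × (1 GeV in J)⁻³ = 7.63 × 10⁻⁴⁸ m³.
Convert the energy scale: 4.63 TeV⁻³ = 4.63 × 10⁻⁹ GeV⁻³.
Result: 4.63 × 10⁻⁹ × 7.63 × 10⁻⁴⁸ = 3.53 × 10⁻⁵⁶ m³.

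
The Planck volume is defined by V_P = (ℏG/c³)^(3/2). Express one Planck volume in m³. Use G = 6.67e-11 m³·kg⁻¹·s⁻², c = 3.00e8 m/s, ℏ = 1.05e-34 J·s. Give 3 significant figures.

V_P = (ℏG/c³)^(3/2)
  = √(1.75e-209)
  = 4.18e-105 m³

4.18e-105 m³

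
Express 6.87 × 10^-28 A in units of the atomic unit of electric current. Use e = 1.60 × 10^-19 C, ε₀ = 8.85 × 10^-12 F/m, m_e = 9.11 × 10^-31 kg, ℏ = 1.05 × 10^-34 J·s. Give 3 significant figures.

atomic unit of electric current: I_au = e E_h/ℏ = m_e e⁵/((4πε₀)²ℏ³) = 6.67 × 10^-3 A.
6.87 × 10^-28 / 6.67 × 10^-3 = 1.03 × 10^-25

1.03 × 10^-25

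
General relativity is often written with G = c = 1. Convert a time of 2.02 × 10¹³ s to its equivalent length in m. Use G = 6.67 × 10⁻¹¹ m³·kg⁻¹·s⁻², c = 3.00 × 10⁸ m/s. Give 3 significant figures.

Time → length via c.
2.02 × 10¹³ s × (c) = 6.06 × 10²¹ m

6.06 × 10²¹ m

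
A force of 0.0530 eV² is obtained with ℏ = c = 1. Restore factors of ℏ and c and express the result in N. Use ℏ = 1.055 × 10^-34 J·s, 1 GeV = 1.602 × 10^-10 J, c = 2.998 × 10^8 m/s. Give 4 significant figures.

4.300 × 10^-14 N

Force is [E]/[L] = [E]²/(ℏc); restore (ℏc)⁻¹.
1 GeV² → 1/(ℏc) × (1 GeV in J)² = 8.114 × 10^5 N.
Convert the energy scale: 0.0530 eV² = 5.30 × 10^-20 GeV².
Result: 5.30 × 10^-20 × 8.114 × 10^5 = 4.300 × 10^-14 N.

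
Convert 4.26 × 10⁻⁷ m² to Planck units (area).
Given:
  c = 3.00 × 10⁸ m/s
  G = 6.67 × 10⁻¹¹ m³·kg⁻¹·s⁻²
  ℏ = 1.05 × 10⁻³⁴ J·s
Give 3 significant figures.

1.64 × 10⁶³

Planck area: A_P = ℏG/c³ = 2.59 × 10⁻⁷⁰ m².
4.26 × 10⁻⁷ / 2.59 × 10⁻⁷⁰ = 1.64 × 10⁶³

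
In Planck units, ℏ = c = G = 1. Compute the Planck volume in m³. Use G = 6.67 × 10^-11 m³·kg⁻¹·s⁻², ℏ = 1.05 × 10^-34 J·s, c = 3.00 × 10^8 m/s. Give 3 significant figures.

4.18 × 10^-105 m³

Dimensional analysis gives V_P = (ℏG/c³)^(3/2).
  = √(1.75 × 10^-209)
  = 4.18 × 10^-105 m³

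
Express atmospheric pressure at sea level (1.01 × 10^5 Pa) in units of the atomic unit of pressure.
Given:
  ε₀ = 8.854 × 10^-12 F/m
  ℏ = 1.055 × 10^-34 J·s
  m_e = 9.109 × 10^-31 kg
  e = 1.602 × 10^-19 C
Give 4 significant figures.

atomic unit of pressure: P_au = E_h/a₀³ = m_e⁴e¹⁰/((4πε₀)⁵ℏ⁸) = 2.929 × 10^13 Pa.
1.01 × 10^5 / 2.929 × 10^13 = 3.448 × 10^-9

3.448 × 10^-9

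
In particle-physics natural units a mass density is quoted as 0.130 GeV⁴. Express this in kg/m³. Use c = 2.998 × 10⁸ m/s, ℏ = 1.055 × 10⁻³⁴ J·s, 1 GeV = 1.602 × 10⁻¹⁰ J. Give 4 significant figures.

3.011 × 10¹⁹ kg/m³

Mass density is [E]/(c²[L]³) = [E]⁴/(ℏ³c⁵).
1 GeV⁴ → 1/(ℏ³c⁵) × (1 GeV in J)⁴ = 2.316 × 10²⁰ kg/m³.
Result: 0.130 × 2.316 × 10²⁰ = 3.011 × 10¹⁹ kg/m³.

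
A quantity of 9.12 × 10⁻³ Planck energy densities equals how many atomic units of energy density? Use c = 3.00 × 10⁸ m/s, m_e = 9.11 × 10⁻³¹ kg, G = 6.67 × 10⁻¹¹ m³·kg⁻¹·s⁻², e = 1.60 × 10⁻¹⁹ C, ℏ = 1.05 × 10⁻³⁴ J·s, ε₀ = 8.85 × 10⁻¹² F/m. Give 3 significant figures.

Planck energy density: u_P = c⁷/(ℏG²) = 4.68 × 10¹¹³ J/m³
atomic unit of energy density: u_au = E_h/a₀³ = m_e⁴e¹⁰/((4πε₀)⁵ℏ⁸) = 3.01 × 10¹³ J/m³
9.12 × 10⁻³ × 4.68 × 10¹¹³ / 3.01 × 10¹³ = 1.42 × 10⁹⁸

1.42 × 10⁹⁸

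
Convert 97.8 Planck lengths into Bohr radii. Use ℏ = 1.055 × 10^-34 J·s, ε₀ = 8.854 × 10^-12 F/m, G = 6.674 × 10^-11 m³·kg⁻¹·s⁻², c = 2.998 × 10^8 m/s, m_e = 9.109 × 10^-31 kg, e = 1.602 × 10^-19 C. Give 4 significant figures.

2.984 × 10^-23

Planck length: ℓ_P = √(ℏG/c³) = 1.616 × 10^-35 m
Bohr radius: a₀ = 4πε₀ℏ²/(m_e e²) = 5.297 × 10^-11 m
97.8 × 1.616 × 10^-35 / 5.297 × 10^-11 = 2.984 × 10^-23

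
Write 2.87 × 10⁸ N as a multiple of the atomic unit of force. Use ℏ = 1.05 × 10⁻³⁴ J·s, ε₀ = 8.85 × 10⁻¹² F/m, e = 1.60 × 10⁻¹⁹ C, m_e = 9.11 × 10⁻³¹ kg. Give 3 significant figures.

3.45 × 10¹⁵

atomic unit of force: F_au = E_h/a₀ = m_e²e⁶/((4πε₀)³ℏ⁴) = 8.33 × 10⁻⁸ N.
2.87 × 10⁸ / 8.33 × 10⁻⁸ = 3.45 × 10¹⁵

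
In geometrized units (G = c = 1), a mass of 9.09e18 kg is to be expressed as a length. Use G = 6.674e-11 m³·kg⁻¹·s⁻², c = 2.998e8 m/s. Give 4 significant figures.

In G = c = 1 units mass has dimensions of length; the conversion factor is G/c².
9.09e18 kg × (G/c²) = 6.750e-9 m

6.750e-9 m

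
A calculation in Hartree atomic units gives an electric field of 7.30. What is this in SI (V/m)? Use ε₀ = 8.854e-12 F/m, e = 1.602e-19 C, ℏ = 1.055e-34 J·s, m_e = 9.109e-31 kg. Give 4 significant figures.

3.746e12 V/m

One atomic unit of electric field: E_au = E_h/(e a₀) = m_e²e⁵/((4πε₀)³ℏ⁴) = 5.131e11 V/m.
7.30 × 5.131e11 V/m = 3.746e12 V/m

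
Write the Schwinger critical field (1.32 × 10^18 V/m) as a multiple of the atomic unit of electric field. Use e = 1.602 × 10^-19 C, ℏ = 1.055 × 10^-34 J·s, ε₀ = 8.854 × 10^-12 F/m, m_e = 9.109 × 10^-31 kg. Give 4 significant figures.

atomic unit of electric field: E_au = E_h/(e a₀) = m_e²e⁵/((4πε₀)³ℏ⁴) = 5.131 × 10^11 V/m.
1.32 × 10^18 / 5.131 × 10^11 = 2.573 × 10^6

2.573 × 10^6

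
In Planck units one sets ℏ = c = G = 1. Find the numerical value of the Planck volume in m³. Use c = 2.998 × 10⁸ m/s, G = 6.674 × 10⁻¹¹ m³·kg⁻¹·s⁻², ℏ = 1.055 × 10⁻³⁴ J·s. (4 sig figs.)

V_P = (ℏG/c³)^(3/2)
  = √(1.784 × 10⁻²⁰⁹)
  = 4.224 × 10⁻¹⁰⁵ m³

4.224 × 10⁻¹⁰⁵ m³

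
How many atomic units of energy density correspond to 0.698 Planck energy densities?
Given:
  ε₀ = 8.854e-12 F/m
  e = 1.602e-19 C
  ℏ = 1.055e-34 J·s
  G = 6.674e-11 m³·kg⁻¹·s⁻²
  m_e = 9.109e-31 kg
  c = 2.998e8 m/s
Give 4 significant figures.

1.104e100

Planck energy density: u_P = c⁷/(ℏG²) = 4.632e113 J/m³
atomic unit of energy density: u_au = E_h/a₀³ = m_e⁴e¹⁰/((4πε₀)⁵ℏ⁸) = 2.929e13 J/m³
0.698 × 4.632e113 / 2.929e13 = 1.104e100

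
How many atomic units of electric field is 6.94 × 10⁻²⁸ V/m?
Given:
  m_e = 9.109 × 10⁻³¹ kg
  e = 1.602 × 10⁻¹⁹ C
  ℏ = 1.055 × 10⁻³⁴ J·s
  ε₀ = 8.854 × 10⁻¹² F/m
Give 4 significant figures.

1.353 × 10⁻³⁹

atomic unit of electric field: E_au = E_h/(e a₀) = m_e²e⁵/((4πε₀)³ℏ⁴) = 5.131 × 10¹¹ V/m.
6.94 × 10⁻²⁸ / 5.131 × 10¹¹ = 1.353 × 10⁻³⁹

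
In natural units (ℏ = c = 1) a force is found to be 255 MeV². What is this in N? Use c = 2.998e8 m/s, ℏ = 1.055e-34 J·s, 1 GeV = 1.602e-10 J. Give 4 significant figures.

Force is [E]/[L] = [E]²/(ℏc); restore (ℏc)⁻¹.
1 GeV² → 1/(ℏc) × (1 GeV in J)² = 8.114e5 N.
Convert the energy scale: 255 MeV² = 2.55e-4 GeV².
Result: 2.55e-4 × 8.114e5 = 206.9 N.

206.9 N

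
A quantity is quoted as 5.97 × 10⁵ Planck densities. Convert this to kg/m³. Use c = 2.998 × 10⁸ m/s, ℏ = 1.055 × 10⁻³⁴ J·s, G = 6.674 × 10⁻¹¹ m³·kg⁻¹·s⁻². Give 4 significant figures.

3.077 × 10¹⁰² kg/m³

One Planck density: ρ_P = c⁵/(ℏG²) = 5.154 × 10⁹⁶ kg/m³.
5.97 × 10⁵ × 5.154 × 10⁹⁶ kg/m³ = 3.077 × 10¹⁰² kg/m³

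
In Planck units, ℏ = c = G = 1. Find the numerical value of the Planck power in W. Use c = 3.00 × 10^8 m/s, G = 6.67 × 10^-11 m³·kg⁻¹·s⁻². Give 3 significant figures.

3.64 × 10^52 W

From ℏ = c = G = 1 the power scale is P_P = c⁵/G.
  = 2.43 × 10^42 / 6.67 × 10^-11
  = 3.64 × 10^52 W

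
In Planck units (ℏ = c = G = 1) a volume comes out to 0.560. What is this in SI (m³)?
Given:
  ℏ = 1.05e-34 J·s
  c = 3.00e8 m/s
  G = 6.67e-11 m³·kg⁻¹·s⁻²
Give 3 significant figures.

2.34e-105 m³

One Planck volume: V_P = (ℏG/c³)^(3/2) = 4.18e-105 m³.
0.560 × 4.18e-105 m³ = 2.34e-105 m³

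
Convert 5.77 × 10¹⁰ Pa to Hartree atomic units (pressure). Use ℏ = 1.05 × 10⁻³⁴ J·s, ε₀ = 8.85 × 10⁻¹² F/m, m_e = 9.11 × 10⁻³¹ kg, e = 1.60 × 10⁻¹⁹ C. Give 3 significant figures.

1.92 × 10⁻³

atomic unit of pressure: P_au = E_h/a₀³ = m_e⁴e¹⁰/((4πε₀)⁵ℏ⁸) = 3.01 × 10¹³ Pa.
5.77 × 10¹⁰ / 3.01 × 10¹³ = 1.92 × 10⁻³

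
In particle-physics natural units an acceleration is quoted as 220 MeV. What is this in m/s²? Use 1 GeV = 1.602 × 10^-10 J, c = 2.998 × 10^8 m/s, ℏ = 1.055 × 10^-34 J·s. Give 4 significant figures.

Acceleration is [L]/[T]² = c·[E]/ℏ.
1 GeV → c/ℏ × (1 GeV in J) = 4.552 × 10^32 m/s².
Convert the energy scale: 220 MeV = 0.220 GeV.
Result: 0.220 × 4.552 × 10^32 = 1.002 × 10^32 m/s².

1.002 × 10^32 m/s²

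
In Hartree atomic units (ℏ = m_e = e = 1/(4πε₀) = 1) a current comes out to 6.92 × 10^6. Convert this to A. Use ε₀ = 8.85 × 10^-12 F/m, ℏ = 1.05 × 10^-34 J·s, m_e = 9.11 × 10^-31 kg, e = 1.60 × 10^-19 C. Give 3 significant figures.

One atomic unit of electric current: I_au = e E_h/ℏ = m_e e⁵/((4πε₀)²ℏ³) = 6.67 × 10^-3 A.
6.92 × 10^6 × 6.67 × 10^-3 A = 4.62 × 10^4 A

4.62 × 10^4 A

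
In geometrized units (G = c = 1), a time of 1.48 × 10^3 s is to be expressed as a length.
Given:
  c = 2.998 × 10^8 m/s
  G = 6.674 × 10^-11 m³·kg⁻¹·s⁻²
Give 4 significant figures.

4.437 × 10^11 m

Time → length via c.
1.48 × 10^3 s × (c) = 4.437 × 10^11 m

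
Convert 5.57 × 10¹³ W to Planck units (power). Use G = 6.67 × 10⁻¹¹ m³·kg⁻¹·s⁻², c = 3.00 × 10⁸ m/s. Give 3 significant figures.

Planck power: P_P = c⁵/G = 3.64 × 10⁵² W.
5.57 × 10¹³ / 3.64 × 10⁵² = 1.53 × 10⁻³⁹

1.53 × 10⁻³⁹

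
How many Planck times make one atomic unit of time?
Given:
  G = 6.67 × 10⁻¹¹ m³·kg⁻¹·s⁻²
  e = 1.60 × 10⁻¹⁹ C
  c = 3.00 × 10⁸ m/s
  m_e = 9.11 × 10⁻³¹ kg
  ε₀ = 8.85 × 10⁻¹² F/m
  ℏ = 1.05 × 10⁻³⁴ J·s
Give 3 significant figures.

atomic unit of time: τ_au = (4πε₀)²ℏ³/(m_e e⁴) = 2.40 × 10⁻¹⁷ s
Planck time: t_P = √(ℏG/c⁵) = 5.37 × 10⁻⁴⁴ s
ratio = 2.40 × 10⁻¹⁷ / 5.37 × 10⁻⁴⁴ = 4.47 × 10²⁶

4.47 × 10²⁶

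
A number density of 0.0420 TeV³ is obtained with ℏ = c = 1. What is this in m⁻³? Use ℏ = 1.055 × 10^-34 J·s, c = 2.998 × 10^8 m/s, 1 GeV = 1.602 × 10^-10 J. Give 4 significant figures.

Number density is [L]⁻³ = [E]³/(ℏc)³.
1 GeV³ → 1/(ℏc)³ × (1 GeV in J)³ = 1.299 × 10^47 m⁻³.
Convert the energy scale: 0.0420 TeV³ = 4.20 × 10^7 GeV³.
Result: 4.20 × 10^7 × 1.299 × 10^47 = 5.457 × 10^54 m⁻³.

5.457 × 10^54 m⁻³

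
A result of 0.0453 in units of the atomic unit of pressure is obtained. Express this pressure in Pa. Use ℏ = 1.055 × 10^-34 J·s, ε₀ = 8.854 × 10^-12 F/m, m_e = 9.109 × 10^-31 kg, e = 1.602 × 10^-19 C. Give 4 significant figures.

1.327 × 10^12 Pa

One atomic unit of pressure: P_au = E_h/a₀³ = m_e⁴e¹⁰/((4πε₀)⁵ℏ⁸) = 2.929 × 10^13 Pa.
0.0453 × 2.929 × 10^13 Pa = 1.327 × 10^12 Pa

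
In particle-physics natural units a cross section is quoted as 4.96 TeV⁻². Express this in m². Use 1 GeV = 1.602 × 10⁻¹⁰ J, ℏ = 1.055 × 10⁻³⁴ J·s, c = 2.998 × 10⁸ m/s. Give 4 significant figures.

1.933 × 10⁻³⁷ m²

Area is [L]² = [E]⁻²·(ℏc)²; restore (ℏc)².
1 GeV⁻² → (ℏc)² × (1 GeV in J)⁻² = 3.898 × 10⁻³² m².
Convert the energy scale: 4.96 TeV⁻² = 4.96 × 10⁻⁶ GeV⁻².
Result: 4.96 × 10⁻⁶ × 3.898 × 10⁻³² = 1.933 × 10⁻³⁷ m².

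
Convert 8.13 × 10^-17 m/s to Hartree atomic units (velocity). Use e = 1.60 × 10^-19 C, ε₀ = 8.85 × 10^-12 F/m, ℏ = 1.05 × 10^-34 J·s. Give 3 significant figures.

3.71 × 10^-23

atomic unit of velocity: v_au = e²/(4πε₀ℏ) = 2.19 × 10^6 m/s.
8.13 × 10^-17 / 2.19 × 10^6 = 3.71 × 10^-23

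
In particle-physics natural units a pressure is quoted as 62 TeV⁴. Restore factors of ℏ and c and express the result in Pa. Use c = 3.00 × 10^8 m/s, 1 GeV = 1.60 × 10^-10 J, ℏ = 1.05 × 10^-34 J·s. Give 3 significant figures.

1.30 × 10^51 Pa

Pressure is [E]/[L]³ = [E]⁴/(ℏc)³.
1 GeV⁴ → 1/(ℏc)³ × (1 GeV in J)⁴ = 2.10 × 10^37 Pa.
Convert the energy scale: 62 TeV⁴ = 6.20 × 10^13 GeV⁴.
Result: 6.20 × 10^13 × 2.10 × 10^37 = 1.30 × 10^51 Pa.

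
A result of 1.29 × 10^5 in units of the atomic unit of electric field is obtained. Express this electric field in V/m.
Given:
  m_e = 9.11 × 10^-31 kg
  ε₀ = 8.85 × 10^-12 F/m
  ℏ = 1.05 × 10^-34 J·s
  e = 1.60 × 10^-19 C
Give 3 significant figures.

One atomic unit of electric field: E_au = E_h/(e a₀) = m_e²e⁵/((4πε₀)³ℏ⁴) = 5.20 × 10^11 V/m.
1.29 × 10^5 × 5.20 × 10^11 V/m = 6.71 × 10^16 V/m

6.71 × 10^16 V/m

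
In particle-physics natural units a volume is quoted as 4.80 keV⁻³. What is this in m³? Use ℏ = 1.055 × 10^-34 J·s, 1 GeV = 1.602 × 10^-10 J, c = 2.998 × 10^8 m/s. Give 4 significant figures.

Volume is [L]³ = [E]⁻³·(ℏc)³.
1 GeV⁻³ → (ℏc)³ × (1 GeV in J)⁻³ = 7.696 × 10^-48 m³.
Convert the energy scale: 4.80 keV⁻³ = 4.80 × 10^18 GeV⁻³.
Result: 4.80 × 10^18 × 7.696 × 10^-48 = 3.694 × 10^-29 m³.

3.694 × 10^-29 m³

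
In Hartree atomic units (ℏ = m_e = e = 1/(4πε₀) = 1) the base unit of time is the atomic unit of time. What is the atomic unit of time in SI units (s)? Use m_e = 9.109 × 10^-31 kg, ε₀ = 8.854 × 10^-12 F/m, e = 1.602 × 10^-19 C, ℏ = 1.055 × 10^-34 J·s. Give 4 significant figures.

τ_au = (4πε₀)²ℏ³/(m_e e⁴)
E_h = 4.354 × 10^-18 J
ℏ/E_h = 2.423 × 10^-17 s

2.423 × 10^-17 s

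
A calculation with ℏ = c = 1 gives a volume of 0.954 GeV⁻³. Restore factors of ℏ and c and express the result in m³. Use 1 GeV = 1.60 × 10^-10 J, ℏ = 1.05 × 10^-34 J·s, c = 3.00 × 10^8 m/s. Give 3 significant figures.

Volume is [L]³ = [E]⁻³·(ℏc)³.
1 GeV⁻³ → (ℏc)³ × (1 GeV in J)⁻³ = 7.63 × 10^-48 m³.
Result: 0.954 × 7.63 × 10^-48 = 7.28 × 10^-48 m³.

7.28 × 10^-48 m³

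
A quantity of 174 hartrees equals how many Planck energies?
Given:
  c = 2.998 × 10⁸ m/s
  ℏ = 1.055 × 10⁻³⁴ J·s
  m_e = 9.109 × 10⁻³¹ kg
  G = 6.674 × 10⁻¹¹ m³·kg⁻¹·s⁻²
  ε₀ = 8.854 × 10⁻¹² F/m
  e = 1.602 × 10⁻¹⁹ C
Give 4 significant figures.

3.872 × 10⁻²⁵

hartree: E_h = m_e e⁴/(4πε₀ℏ)² = 4.354 × 10⁻¹⁸ J
Planck energy: E_P = √(ℏc⁵/G) = 1.957 × 10⁹ J
174 × 4.354 × 10⁻¹⁸ / 1.957 × 10⁹ = 3.872 × 10⁻²⁵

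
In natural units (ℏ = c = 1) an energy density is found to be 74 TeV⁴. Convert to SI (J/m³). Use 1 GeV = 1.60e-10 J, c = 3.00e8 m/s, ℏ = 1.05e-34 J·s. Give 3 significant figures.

[E]/[L]³ = [E]⁴/(ℏc)³; restore (ℏc)⁻³.
1 GeV⁴ → 1/(ℏc)³ × (1 GeV in J)⁴ = 2.10e37 J/m³.
Convert the energy scale: 74 TeV⁴ = 7.40e13 GeV⁴.
Result: 7.40e13 × 2.10e37 = 1.55e51 J/m³.

1.55e51 J/m³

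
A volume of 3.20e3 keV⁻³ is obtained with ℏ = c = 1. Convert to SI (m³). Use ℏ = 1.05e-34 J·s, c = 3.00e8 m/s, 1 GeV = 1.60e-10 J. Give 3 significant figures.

2.44e-26 m³

Volume is [L]³ = [E]⁻³·(ℏc)³.
1 GeV⁻³ → (ℏc)³ × (1 GeV in J)⁻³ = 7.63e-48 m³.
Convert the energy scale: 3.20e3 keV⁻³ = 3.20e21 GeV⁻³.
Result: 3.20e21 × 7.63e-48 = 2.44e-26 m³.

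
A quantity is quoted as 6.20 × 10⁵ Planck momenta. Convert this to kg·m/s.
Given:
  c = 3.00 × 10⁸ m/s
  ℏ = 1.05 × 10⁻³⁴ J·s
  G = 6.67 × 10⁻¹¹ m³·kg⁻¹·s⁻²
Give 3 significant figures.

One Planck momentum: p_P = √(ℏc³/G) = 6.52 kg·m/s.
6.20 × 10⁵ × 6.52 kg·m/s = 4.04 × 10⁶ kg·m/s

4.04 × 10⁶ kg·m/s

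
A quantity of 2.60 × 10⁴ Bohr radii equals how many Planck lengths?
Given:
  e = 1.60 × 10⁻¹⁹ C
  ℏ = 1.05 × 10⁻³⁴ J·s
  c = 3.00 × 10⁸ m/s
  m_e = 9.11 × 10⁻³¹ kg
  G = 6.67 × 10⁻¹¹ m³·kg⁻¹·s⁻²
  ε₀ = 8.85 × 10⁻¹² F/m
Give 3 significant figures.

Bohr radius: a₀ = 4πε₀ℏ²/(m_e e²) = 5.26 × 10⁻¹¹ m
Planck length: ℓ_P = √(ℏG/c³) = 1.61 × 10⁻³⁵ m
2.60 × 10⁴ × 5.26 × 10⁻¹¹ / 1.61 × 10⁻³⁵ = 8.49 × 10²⁸

8.49 × 10²⁸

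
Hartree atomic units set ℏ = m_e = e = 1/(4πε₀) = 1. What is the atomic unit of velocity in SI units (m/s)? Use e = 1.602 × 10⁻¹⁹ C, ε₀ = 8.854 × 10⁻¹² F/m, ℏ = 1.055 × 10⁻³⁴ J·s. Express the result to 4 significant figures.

The unique combination of the constants set to 1 with dimensions of velocity is v_au = e²/(4πε₀ℏ).
  = 2.566 × 10⁻³⁸ / 1.174 × 10⁻⁴⁴
  = 2.186 × 10⁶ m/s

2.186 × 10⁶ m/s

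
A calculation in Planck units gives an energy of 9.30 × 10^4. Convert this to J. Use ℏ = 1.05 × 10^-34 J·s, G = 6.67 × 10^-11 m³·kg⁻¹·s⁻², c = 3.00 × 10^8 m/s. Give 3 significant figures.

1.82 × 10^14 J

One Planck energy: E_P = √(ℏc⁵/G) = 1.96 × 10^9 J.
9.30 × 10^4 × 1.96 × 10^9 J = 1.82 × 10^14 J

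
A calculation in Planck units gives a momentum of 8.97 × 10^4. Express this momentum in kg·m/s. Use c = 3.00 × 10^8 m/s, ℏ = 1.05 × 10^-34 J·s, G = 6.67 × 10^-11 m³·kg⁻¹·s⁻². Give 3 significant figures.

5.85 × 10^5 kg·m/s

One Planck momentum: p_P = √(ℏc³/G) = 6.52 kg·m/s.
8.97 × 10^4 × 6.52 kg·m/s = 5.85 × 10^5 kg·m/s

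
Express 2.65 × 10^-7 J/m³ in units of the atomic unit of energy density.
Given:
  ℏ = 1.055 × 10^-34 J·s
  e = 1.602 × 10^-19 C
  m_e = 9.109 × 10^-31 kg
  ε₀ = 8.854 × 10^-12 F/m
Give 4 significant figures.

atomic unit of energy density: u_au = E_h/a₀³ = m_e⁴e¹⁰/((4πε₀)⁵ℏ⁸) = 2.929 × 10^13 J/m³.
2.65 × 10^-7 / 2.929 × 10^13 = 9.047 × 10^-21

9.047 × 10^-21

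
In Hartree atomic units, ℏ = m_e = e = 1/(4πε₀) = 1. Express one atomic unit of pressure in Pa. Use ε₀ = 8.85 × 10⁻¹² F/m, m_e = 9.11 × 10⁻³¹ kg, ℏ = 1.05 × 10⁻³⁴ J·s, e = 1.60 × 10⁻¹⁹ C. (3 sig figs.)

Dimensional analysis gives P_au = E_h/a₀³ = m_e⁴e¹⁰/((4πε₀)⁵ℏ⁸).
E_h = 4.38 × 10⁻¹⁸ J
a₀ = 5.26 × 10⁻¹¹ m
E_h/a₀³ = 3.01 × 10¹³ Pa

3.01 × 10¹³ Pa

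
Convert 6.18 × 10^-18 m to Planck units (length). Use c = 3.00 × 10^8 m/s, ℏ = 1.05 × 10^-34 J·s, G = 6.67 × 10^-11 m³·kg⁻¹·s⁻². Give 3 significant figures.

3.84 × 10^17

Planck length: ℓ_P = √(ℏG/c³) = 1.61 × 10^-35 m.
6.18 × 10^-18 / 1.61 × 10^-35 = 3.84 × 10^17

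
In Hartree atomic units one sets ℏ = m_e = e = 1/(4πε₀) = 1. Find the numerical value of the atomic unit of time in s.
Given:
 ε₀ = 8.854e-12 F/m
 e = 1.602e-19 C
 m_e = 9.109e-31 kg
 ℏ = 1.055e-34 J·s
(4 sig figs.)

τ_au = (4πε₀)²ℏ³/(m_e e⁴)
E_h = 4.354e-18 J
ℏ/E_h = 2.423e-17 s

2.423e-17 s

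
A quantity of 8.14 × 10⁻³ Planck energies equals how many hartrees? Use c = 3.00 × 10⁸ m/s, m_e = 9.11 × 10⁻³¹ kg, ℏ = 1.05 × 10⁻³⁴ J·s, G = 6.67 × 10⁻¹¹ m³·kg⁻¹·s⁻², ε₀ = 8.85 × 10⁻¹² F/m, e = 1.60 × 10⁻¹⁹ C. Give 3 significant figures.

Planck energy: E_P = √(ℏc⁵/G) = 1.96 × 10⁹ J
hartree: E_h = m_e e⁴/(4πε₀ℏ)² = 4.38 × 10⁻¹⁸ J
8.14 × 10⁻³ × 1.96 × 10⁹ / 4.38 × 10⁻¹⁸ = 3.64 × 10²⁴

3.64 × 10²⁴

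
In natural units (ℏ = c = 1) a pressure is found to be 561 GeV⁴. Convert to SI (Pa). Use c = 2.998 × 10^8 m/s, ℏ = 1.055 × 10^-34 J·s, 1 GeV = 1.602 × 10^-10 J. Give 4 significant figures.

Pressure is [E]/[L]³ = [E]⁴/(ℏc)³.
1 GeV⁴ → 1/(ℏc)³ × (1 GeV in J)⁴ = 2.082 × 10^37 Pa.
Result: 561 × 2.082 × 10^37 = 1.168 × 10^40 Pa.

1.168 × 10^40 Pa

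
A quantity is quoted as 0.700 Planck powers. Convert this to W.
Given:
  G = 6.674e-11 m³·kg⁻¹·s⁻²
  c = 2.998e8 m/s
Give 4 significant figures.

2.540e52 W

One Planck power: P_P = c⁵/G = 3.629e52 W.
0.700 × 3.629e52 W = 2.540e52 W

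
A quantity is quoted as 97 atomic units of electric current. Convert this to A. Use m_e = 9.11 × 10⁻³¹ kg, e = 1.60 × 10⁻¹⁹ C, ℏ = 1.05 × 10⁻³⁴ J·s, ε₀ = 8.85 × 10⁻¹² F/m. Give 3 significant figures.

0.647 A

One atomic unit of electric current: I_au = e E_h/ℏ = m_e e⁵/((4πε₀)²ℏ³) = 6.67 × 10⁻³ A.
97 × 6.67 × 10⁻³ A = 0.647 A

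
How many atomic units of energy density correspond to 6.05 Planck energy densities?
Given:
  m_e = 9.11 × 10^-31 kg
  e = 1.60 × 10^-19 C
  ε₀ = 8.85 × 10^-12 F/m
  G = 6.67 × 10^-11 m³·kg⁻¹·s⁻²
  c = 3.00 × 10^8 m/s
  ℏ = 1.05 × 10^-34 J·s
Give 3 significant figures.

Planck energy density: u_P = c⁷/(ℏG²) = 4.68 × 10^113 J/m³
atomic unit of energy density: u_au = E_h/a₀³ = m_e⁴e¹⁰/((4πε₀)⁵ℏ⁸) = 3.01 × 10^13 J/m³
6.05 × 4.68 × 10^113 / 3.01 × 10^13 = 9.40 × 10^100

9.40 × 10^100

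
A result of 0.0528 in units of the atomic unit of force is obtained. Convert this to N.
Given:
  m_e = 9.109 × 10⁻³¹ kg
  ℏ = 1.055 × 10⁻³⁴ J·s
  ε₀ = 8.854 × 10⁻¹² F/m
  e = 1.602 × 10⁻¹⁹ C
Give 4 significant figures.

One atomic unit of force: F_au = E_h/a₀ = m_e²e⁶/((4πε₀)³ℏ⁴) = 8.220 × 10⁻⁸ N.
0.0528 × 8.220 × 10⁻⁸ N = 4.340 × 10⁻⁹ N

4.340 × 10⁻⁹ N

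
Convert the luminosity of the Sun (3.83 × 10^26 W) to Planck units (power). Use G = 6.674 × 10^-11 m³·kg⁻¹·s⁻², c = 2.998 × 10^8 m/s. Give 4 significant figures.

Planck power: P_P = c⁵/G = 3.629 × 10^52 W.
3.83 × 10^26 / 3.629 × 10^52 = 1.055 × 10^-26

1.055 × 10^-26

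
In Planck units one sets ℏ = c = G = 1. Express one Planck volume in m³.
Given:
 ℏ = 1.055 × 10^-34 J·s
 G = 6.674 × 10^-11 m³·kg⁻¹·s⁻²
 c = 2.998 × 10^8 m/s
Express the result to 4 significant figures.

V_P = (ℏG/c³)^(3/2)
  = √(1.784 × 10^-209)
  = 4.224 × 10^-105 m³

4.224 × 10^-105 m³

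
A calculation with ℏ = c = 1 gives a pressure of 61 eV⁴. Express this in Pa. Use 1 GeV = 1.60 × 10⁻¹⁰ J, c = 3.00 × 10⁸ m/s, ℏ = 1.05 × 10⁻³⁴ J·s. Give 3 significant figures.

1.28 × 10³ Pa

Pressure is [E]/[L]³ = [E]⁴/(ℏc)³.
1 GeV⁴ → 1/(ℏc)³ × (1 GeV in J)⁴ = 2.10 × 10³⁷ Pa.
Convert the energy scale: 61 eV⁴ = 6.10 × 10⁻³⁵ GeV⁴.
Result: 6.10 × 10⁻³⁵ × 2.10 × 10³⁷ = 1.28 × 10³ Pa.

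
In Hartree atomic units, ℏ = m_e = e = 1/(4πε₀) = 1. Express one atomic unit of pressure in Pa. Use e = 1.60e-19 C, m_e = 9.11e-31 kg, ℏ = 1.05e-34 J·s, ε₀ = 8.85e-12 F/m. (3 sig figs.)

3.01e13 Pa

From ℏ = m_e = e = 1/(4πε₀) = 1 the pressure scale is P_au = E_h/a₀³ = m_e⁴e¹⁰/((4πε₀)⁵ℏ⁸).
E_h = 4.38e-18 J
a₀ = 5.26e-11 m
E_h/a₀³ = 3.01e13 Pa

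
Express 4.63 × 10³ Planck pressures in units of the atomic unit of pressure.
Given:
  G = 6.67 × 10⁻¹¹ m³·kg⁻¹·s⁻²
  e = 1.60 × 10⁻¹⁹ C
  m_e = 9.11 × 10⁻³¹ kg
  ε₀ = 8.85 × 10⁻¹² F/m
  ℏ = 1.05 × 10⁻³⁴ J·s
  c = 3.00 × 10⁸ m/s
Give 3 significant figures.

7.19 × 10¹⁰³

Planck pressure: p_P = c⁷/(ℏG²) = 4.68 × 10¹¹³ Pa
atomic unit of pressure: P_au = E_h/a₀³ = m_e⁴e¹⁰/((4πε₀)⁵ℏ⁸) = 3.01 × 10¹³ Pa
4.63 × 10³ × 4.68 × 10¹¹³ / 3.01 × 10¹³ = 7.19 × 10¹⁰³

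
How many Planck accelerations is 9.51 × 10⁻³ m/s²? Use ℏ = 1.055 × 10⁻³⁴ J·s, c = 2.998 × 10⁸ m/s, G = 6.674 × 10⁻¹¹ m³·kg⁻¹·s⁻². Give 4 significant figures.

Planck acceleration: a_P = √(c⁷/(ℏG)) = 5.560 × 10⁵¹ m/s².
9.51 × 10⁻³ / 5.560 × 10⁵¹ = 1.710 × 10⁻⁵⁴

1.710 × 10⁻⁵⁴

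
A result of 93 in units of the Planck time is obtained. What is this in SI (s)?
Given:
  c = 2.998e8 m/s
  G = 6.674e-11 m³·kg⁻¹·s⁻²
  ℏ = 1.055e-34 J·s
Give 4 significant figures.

5.014e-42 s

One Planck time: t_P = √(ℏG/c⁵) = 5.392e-44 s.
93 × 5.392e-44 s = 5.014e-42 s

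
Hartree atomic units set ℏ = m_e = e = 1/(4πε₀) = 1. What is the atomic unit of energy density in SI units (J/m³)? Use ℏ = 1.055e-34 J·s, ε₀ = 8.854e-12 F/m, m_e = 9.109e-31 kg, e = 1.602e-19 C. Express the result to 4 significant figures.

2.929e13 J/m³

Dimensional analysis gives u_au = E_h/a₀³ = m_e⁴e¹⁰/((4πε₀)⁵ℏ⁸).
E_h = 4.354e-18 J
a₀ = 5.297e-11 m
E_h/a₀³ = 2.929e13 J/m³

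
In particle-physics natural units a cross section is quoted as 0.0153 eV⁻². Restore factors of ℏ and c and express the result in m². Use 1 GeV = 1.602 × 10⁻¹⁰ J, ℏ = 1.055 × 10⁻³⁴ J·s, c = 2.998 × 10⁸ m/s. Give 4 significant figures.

5.964 × 10⁻¹⁶ m²

Area is [L]² = [E]⁻²·(ℏc)²; restore (ℏc)².
1 GeV⁻² → (ℏc)² × (1 GeV in J)⁻² = 3.898 × 10⁻³² m².
Convert the energy scale: 0.0153 eV⁻² = 1.53 × 10¹⁶ GeV⁻².
Result: 1.53 × 10¹⁶ × 3.898 × 10⁻³² = 5.964 × 10⁻¹⁶ m².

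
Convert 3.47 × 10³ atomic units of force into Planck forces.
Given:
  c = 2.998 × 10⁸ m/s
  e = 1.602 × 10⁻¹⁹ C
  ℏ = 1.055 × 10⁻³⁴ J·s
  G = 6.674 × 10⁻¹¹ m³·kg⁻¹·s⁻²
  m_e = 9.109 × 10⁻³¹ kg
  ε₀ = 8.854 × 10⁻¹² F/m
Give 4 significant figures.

2.356 × 10⁻⁴⁸

atomic unit of force: F_au = E_h/a₀ = m_e²e⁶/((4πε₀)³ℏ⁴) = 8.220 × 10⁻⁸ N
Planck force: F_P = c⁴/G = 1.210 × 10⁴⁴ N
3.47 × 10³ × 8.220 × 10⁻⁸ / 1.210 × 10⁴⁴ = 2.356 × 10⁻⁴⁸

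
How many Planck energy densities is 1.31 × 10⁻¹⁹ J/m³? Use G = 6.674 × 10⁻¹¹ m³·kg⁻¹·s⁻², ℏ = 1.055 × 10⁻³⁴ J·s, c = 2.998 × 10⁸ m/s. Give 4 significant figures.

Planck energy density: u_P = c⁷/(ℏG²) = 4.632 × 10¹¹³ J/m³.
1.31 × 10⁻¹⁹ / 4.632 × 10¹¹³ = 2.828 × 10⁻¹³³

2.828 × 10⁻¹³³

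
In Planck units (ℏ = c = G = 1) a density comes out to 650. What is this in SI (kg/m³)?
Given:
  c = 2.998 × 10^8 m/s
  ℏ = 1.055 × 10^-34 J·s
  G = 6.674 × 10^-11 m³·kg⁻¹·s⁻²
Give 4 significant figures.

One Planck density: ρ_P = c⁵/(ℏG²) = 5.154 × 10^96 kg/m³.
650 × 5.154 × 10^96 kg/m³ = 3.350 × 10^99 kg/m³

3.350 × 10^99 kg/m³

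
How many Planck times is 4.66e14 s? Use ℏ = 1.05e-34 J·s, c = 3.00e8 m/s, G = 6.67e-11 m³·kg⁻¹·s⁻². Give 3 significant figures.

8.68e57

Planck time: t_P = √(ℏG/c⁵) = 5.37e-44 s.
4.66e14 / 5.37e-44 = 8.68e57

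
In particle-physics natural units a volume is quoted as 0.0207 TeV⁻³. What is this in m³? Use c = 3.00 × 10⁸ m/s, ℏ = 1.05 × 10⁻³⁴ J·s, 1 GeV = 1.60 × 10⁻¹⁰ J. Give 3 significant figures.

Volume is [L]³ = [E]⁻³·(ℏc)³.
1 GeV⁻³ → (ℏc)³ × (1 GeV in J)⁻³ = 7.63 × 10⁻⁴⁸ m³.
Convert the energy scale: 0.0207 TeV⁻³ = 2.07 × 10⁻¹¹ GeV⁻³.
Result: 2.07 × 10⁻¹¹ × 7.63 × 10⁻⁴⁸ = 1.58 × 10⁻⁵⁸ m³.

1.58 × 10⁻⁵⁸ m³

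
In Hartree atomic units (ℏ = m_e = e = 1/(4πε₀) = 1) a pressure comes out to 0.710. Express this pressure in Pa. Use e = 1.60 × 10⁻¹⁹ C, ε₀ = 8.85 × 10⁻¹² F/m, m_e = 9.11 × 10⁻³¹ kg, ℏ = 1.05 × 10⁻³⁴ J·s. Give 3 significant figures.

One atomic unit of pressure: P_au = E_h/a₀³ = m_e⁴e¹⁰/((4πε₀)⁵ℏ⁸) = 3.01 × 10¹³ Pa.
0.710 × 3.01 × 10¹³ Pa = 2.14 × 10¹³ Pa

2.14 × 10¹³ Pa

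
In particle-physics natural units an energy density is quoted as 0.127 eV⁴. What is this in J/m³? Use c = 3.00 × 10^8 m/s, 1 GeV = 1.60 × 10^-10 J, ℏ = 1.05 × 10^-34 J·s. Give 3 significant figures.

[E]/[L]³ = [E]⁴/(ℏc)³; restore (ℏc)⁻³.
1 GeV⁴ → 1/(ℏc)³ × (1 GeV in J)⁴ = 2.10 × 10^37 J/m³.
Convert the energy scale: 0.127 eV⁴ = 1.27 × 10^-37 GeV⁴.
Result: 1.27 × 10^-37 × 2.10 × 10^37 = 2.66 J/m³.

2.66 J/m³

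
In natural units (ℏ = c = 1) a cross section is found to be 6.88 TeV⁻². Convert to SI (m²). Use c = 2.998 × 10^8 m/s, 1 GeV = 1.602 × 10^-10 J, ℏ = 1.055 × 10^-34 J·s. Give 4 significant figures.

Area is [L]² = [E]⁻²·(ℏc)²; restore (ℏc)².
1 GeV⁻² → (ℏc)² × (1 GeV in J)⁻² = 3.898 × 10^-32 m².
Convert the energy scale: 6.88 TeV⁻² = 6.88 × 10^-6 GeV⁻².
Result: 6.88 × 10^-6 × 3.898 × 10^-32 = 2.682 × 10^-37 m².

2.682 × 10^-37 m²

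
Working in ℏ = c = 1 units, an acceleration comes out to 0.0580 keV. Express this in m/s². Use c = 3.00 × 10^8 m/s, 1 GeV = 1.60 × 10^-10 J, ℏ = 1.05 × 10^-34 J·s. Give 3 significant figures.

Acceleration is [L]/[T]² = c·[E]/ℏ.
1 GeV → c/ℏ × (1 GeV in J) = 4.57 × 10^32 m/s².
Convert the energy scale: 0.0580 keV = 5.80 × 10^-8 GeV.
Result: 5.80 × 10^-8 × 4.57 × 10^32 = 2.65 × 10^25 m/s².

2.65 × 10^25 m/s²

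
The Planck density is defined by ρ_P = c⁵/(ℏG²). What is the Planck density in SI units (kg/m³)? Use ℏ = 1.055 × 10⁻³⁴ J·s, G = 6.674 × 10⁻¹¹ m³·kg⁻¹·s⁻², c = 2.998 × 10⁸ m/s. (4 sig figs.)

ρ_P = c⁵/(ℏG²)
  = 2.422 × 10⁴² / 4.699 × 10⁻⁵⁵
  = 5.154 × 10⁹⁶ kg/m³

5.154 × 10⁹⁶ kg/m³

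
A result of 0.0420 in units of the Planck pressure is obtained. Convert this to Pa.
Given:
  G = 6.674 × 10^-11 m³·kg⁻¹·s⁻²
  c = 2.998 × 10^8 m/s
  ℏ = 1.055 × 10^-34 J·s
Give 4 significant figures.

One Planck pressure: p_P = c⁷/(ℏG²) = 4.632 × 10^113 Pa.
0.0420 × 4.632 × 10^113 Pa = 1.946 × 10^112 Pa

1.946 × 10^112 Pa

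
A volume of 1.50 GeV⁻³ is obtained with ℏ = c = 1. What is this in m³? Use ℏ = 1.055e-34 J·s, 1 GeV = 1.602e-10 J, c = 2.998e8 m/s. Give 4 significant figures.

Volume is [L]³ = [E]⁻³·(ℏc)³.
1 GeV⁻³ → (ℏc)³ × (1 GeV in J)⁻³ = 7.696e-48 m³.
Result: 1.50 × 7.696e-48 = 1.154e-47 m³.

1.154e-47 m³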